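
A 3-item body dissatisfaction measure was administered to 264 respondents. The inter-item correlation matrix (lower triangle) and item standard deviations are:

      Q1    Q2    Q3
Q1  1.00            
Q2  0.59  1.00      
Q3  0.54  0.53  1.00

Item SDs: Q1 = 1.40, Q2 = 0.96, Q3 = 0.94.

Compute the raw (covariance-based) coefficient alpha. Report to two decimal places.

α = 0.77

Σσ²ᵢ = 1.40² + 0.96² + 0.94² = 3.7652
Covariances σ_ij = r_ij · s_i · s_j:
  σ(Q1,Q2) = 0.59 × 1.40 × 0.96 = 0.7930
  σ(Q1,Q3) = 0.54 × 1.40 × 0.94 = 0.7106
  σ(Q2,Q3) = 0.53 × 0.96 × 0.94 = 0.4783
σ²_T = Σσ²ᵢ + 2·Σσ_ij = 3.7652 + 2 × 1.9819 = 7.7290
α = (3/2)·(1 − 3.7652/7.7290) = 0.77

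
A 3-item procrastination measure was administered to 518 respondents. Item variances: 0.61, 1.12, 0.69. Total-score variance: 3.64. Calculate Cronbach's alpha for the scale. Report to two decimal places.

α = 0.50

Σσ²ᵢ = 0.61 + 1.12 + 0.69 = 2.42
α = (k/(k−1))·(1 − Σσ²ᵢ/Var(T)) = (3/2)·(1 − 2.42/3.64) = 0.50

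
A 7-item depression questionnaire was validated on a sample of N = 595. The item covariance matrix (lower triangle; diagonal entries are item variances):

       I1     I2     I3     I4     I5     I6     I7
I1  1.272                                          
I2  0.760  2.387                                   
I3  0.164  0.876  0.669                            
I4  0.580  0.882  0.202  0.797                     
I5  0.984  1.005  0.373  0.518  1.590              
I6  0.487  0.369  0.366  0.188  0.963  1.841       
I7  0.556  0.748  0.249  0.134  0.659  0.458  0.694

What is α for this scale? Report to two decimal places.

α = 0.83

sum of item variances = 1.272 + 2.387 + 0.669 + 0.797 + 1.590 + 1.841 + 0.694 = 9.250
Sum of off-diagonal covariances = 11.521
total variance = 9.250 + 2 × 11.521 = 32.292
α = (k/(k−1))·(1 − sum of item variances/total variance) = (7/6)·(1 − 9.250/32.292) = 0.83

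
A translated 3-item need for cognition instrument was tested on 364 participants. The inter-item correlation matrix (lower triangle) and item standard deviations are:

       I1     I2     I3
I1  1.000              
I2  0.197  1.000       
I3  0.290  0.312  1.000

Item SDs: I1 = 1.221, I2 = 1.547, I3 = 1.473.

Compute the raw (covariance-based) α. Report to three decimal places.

Σσ²ᵢ = 1.221² + 1.547² + 1.473² = 6.0538
Covariances σ_ij = r_ij · s_i · s_j:
  σ(I1,I2) = 0.197 × 1.221 × 1.547 = 0.3721
  σ(I1,I3) = 0.290 × 1.221 × 1.473 = 0.5216
  σ(I2,I3) = 0.312 × 1.547 × 1.473 = 0.7110
σ²_T = Σσ²ᵢ + 2·Σσ_ij = 6.0538 + 2 × 1.6047 = 9.2632
α = (3/2)·(1 − 6.0538/9.2632) = 0.520

α = 0.520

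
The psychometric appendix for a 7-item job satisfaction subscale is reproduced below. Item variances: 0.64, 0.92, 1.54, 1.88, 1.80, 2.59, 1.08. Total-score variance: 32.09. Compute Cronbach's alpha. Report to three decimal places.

Cronbach's alpha = 0.787

Σσᵢ² = 0.64 + 0.92 + 1.54 + 1.88 + 1.80 + 2.59 + 1.08 = 10.45
α = (k/(k−1))·(1 − Σσᵢ²/Var(T)) = (7/6)·(1 − 10.45/32.09) = 0.787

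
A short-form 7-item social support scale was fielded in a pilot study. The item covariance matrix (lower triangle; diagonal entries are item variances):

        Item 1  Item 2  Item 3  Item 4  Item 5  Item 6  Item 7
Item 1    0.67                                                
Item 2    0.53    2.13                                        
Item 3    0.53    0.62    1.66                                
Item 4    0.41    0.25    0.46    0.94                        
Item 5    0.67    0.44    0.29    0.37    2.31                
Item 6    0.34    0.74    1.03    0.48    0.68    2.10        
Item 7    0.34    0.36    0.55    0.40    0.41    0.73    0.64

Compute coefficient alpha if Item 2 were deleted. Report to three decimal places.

coefficient alpha = 0.779

Remaining items: Item 1, Item 3, Item 4, Item 5, Item 6, Item 7 (k = 6).
Σσ²ᵢ = 0.67 + 1.66 + 0.94 + 2.31 + 2.10 + 0.64 = 8.32
Var(T) = 8.32 + 2 × 7.69 = 23.70
α (item deleted) = (6/5)·(1 − 8.32/23.70) = 0.779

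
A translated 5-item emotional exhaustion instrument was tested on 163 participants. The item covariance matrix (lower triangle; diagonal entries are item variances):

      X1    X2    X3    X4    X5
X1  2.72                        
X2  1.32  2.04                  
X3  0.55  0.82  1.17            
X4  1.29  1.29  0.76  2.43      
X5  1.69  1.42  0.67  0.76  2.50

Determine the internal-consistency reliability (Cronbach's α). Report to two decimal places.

Σσᵢ² = 2.72 + 2.04 + 1.17 + 2.43 + 2.50 = 10.86
Sum of the distinct covariances = 10.57
Var(T) = 10.86 + 2 × 10.57 = 32.00
α = (k/(k−1))·(1 − Σσᵢ²/Var(T)) = (5/4)·(1 − 10.86/32.00) = 0.83

Cronbach's α = 0.83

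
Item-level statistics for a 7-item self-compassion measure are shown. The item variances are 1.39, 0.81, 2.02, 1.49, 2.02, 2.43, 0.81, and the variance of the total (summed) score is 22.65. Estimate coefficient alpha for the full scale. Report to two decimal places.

coefficient alpha = 0.60

Σσᵢ² = 1.39 + 0.81 + 2.02 + 1.49 + 2.02 + 2.43 + 0.81 = 10.97
α = (k/(k−1))·(1 − Σσᵢ²/total variance) = (7/6)·(1 − 10.97/22.65) = 0.60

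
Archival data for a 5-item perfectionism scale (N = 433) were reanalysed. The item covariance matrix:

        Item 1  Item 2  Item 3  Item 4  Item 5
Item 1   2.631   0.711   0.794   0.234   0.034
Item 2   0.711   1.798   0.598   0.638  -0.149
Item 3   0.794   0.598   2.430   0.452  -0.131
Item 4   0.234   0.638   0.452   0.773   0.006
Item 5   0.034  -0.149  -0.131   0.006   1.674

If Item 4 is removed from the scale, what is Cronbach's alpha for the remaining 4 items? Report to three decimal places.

Cronbach's alpha = 0.404

Remaining items: Item 1, Item 2, Item 3, Item 5 (k = 4).
Σσᵢ² = 2.631 + 1.798 + 2.430 + 1.674 = 8.533
σ²_T = 8.533 + 2 × 1.857 = 12.247
α (item deleted) = (4/3)·(1 − 8.533/12.247) = 0.404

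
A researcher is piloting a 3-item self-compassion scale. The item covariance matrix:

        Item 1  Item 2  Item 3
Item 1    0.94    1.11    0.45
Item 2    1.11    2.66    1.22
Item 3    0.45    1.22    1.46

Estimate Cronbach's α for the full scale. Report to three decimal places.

Cronbach's α = 0.785

ΣVar(i) = 0.94 + 2.66 + 1.46 = 5.06
Sum of off-diagonal covariances = 2.78
total variance = 5.06 + 2 × 2.78 = 10.62
α = (k/(k−1))·(1 − ΣVar(i)/total variance) = (3/2)·(1 − 5.06/10.62) = 0.785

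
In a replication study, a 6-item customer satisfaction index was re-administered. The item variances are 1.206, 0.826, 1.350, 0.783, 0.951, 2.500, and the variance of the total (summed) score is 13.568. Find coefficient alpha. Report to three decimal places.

α = 0.526

Σσ²ᵢ = 1.206 + 0.826 + 1.350 + 0.783 + 0.951 + 2.500 = 7.616
α = (k/(k−1))·(1 − Σσ²ᵢ/σ²_total) = (6/5)·(1 − 7.616/13.568) = 0.526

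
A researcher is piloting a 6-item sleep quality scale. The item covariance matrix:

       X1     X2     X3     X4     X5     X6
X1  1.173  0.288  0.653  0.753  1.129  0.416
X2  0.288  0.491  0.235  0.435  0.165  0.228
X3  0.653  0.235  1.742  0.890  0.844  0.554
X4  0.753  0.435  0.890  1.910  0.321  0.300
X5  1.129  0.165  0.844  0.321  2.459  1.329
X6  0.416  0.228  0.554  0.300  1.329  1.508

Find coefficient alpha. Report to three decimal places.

coefficient alpha = 0.777

Σσ²ᵢ = 1.173 + 0.491 + 1.742 + 1.910 + 2.459 + 1.508 = 9.283
Sum of the distinct covariances = 8.540
σ²_T = 9.283 + 2 × 8.540 = 26.363
α = (k/(k−1))·(1 − Σσ²ᵢ/σ²_T) = (6/5)·(1 − 9.283/26.363) = 0.777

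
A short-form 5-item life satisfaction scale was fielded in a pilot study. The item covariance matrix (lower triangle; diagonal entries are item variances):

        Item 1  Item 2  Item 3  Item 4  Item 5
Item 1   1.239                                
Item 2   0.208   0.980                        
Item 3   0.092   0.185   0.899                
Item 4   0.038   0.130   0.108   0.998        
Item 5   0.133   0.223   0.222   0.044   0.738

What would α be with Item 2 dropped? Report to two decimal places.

Remaining items: Item 1, Item 3, Item 4, Item 5 (k = 4).
Σσᵢ² = 1.239 + 0.899 + 0.998 + 0.738 = 3.874
σ²_T = 3.874 + 2 × 0.637 = 5.148
α (item deleted) = (4/3)·(1 − 3.874/5.148) = 0.33

α = 0.33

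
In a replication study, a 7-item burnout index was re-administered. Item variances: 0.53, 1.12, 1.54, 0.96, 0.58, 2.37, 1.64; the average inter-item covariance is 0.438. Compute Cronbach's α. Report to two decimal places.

Σσ²ᵢ = 0.53 + 1.12 + 1.54 + 0.96 + 0.58 + 2.37 + 1.64 = 8.74
Sum of the 21 distinct covariances = 21 × 0.438 = 9.198
σ²_total = Σσ²ᵢ + 2·Σcov = 8.74 + 2 × 9.198 = 27.136
α = (7/6)·(1 − 8.74/27.136) = 0.79

Cronbach's α = 0.79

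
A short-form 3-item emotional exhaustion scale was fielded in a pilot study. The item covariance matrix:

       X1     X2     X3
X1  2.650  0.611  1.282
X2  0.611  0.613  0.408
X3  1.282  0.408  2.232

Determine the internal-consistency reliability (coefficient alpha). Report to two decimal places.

sum of item variances = 2.650 + 0.613 + 2.232 = 5.495
Sum of the distinct covariances = 2.301
Var(T) = 5.495 + 2 × 2.301 = 10.097
α = (k/(k−1))·(1 − sum of item variances/Var(T)) = (3/2)·(1 − 5.495/10.097) = 0.68

coefficient alpha = 0.68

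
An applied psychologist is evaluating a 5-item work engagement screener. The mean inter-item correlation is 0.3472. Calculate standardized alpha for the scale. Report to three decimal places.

α = 0.727

Standardized α = k·r̄ / (1 + (k−1)·r̄) = 5 × 0.3472 / (1 + 4 × 0.3472)
  = 1.7360 / 2.3888 = 0.727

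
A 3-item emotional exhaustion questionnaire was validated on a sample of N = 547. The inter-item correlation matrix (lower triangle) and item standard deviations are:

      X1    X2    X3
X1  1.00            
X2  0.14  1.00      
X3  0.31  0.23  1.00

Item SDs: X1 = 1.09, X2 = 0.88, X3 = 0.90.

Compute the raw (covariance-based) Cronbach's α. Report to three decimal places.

Cronbach's α = 0.464

Σσ²ᵢ = 1.09² + 0.88² + 0.90² = 2.7725
Covariances σ_ij = r_ij · s_i · s_j:
  σ(X1,X2) = 0.14 × 1.09 × 0.88 = 0.1343
  σ(X1,X3) = 0.31 × 1.09 × 0.90 = 0.3041
  σ(X2,X3) = 0.23 × 0.88 × 0.90 = 0.1822
σ²_T = Σσ²ᵢ + 2·Σσ_ij = 2.7725 + 2 × 0.6206 = 4.0137
α = (3/2)·(1 − 2.7725/4.0137) = 0.464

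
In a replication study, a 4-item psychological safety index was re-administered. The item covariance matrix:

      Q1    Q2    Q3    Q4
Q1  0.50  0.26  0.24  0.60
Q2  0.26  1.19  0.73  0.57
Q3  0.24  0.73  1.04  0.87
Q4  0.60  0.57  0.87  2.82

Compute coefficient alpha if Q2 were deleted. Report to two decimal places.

Remaining items: Q1, Q3, Q4 (k = 3).
sum of item variances = 0.50 + 1.04 + 2.82 = 4.36
total variance = 4.36 + 2 × 1.71 = 7.78
α (item deleted) = (3/2)·(1 − 4.36/7.78) = 0.66

coefficient alpha = 0.66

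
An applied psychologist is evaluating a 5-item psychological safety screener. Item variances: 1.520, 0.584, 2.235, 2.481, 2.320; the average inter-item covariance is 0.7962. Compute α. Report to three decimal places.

Σσ²ᵢ = 1.520 + 0.584 + 2.235 + 2.481 + 2.320 = 9.140
Sum of the 10 distinct covariances = 10 × 0.7962 = 7.9620
Var(T) = Σσ²ᵢ + 2·Σcov = 9.140 + 2 × 7.9620 = 25.0640
α = (5/4)·(1 − 9.140/25.0640) = 0.794

α = 0.794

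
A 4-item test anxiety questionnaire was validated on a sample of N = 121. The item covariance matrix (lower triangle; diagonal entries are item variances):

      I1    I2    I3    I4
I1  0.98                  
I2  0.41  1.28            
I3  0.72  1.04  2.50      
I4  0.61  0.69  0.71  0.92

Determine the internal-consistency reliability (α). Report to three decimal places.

α = 0.794

ΣVar(i) = 0.98 + 1.28 + 2.50 + 0.92 = 5.68
Sum of off-diagonal covariances = 4.18
total variance = 5.68 + 2 × 4.18 = 14.04
α = (k/(k−1))·(1 − ΣVar(i)/total variance) = (4/3)·(1 − 5.68/14.04) = 0.794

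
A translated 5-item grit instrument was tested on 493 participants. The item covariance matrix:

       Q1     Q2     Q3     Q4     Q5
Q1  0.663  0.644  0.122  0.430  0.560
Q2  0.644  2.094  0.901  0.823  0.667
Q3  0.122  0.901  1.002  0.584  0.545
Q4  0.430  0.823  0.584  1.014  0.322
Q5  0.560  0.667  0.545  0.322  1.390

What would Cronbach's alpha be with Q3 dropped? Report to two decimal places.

Remaining items: Q1, Q2, Q4, Q5 (k = 4).
ΣVar(i) = 0.663 + 2.094 + 1.014 + 1.390 = 5.161
Var(T) = 5.161 + 2 × 3.446 = 12.053
α (item deleted) = (4/3)·(1 − 5.161/12.053) = 0.76

Cronbach's alpha = 0.76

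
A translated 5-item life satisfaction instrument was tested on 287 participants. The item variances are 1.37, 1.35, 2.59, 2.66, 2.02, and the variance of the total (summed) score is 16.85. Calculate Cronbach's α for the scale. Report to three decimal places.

Cronbach's α = 0.509

Σσᵢ² = 1.37 + 1.35 + 2.59 + 2.66 + 2.02 = 9.99
α = (k/(k−1))·(1 − Σσᵢ²/σ²_T) = (5/4)·(1 − 9.99/16.85) = 0.509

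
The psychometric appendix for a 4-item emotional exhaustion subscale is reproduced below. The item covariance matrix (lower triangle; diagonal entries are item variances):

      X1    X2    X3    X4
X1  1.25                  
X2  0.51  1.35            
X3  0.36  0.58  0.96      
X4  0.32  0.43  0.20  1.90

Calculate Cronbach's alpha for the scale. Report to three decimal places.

ΣVar(i) = 1.25 + 1.35 + 0.96 + 1.90 = 5.46
Σ_{i<j} σ_ij = 2.40
σ²_total = 5.46 + 2 × 2.40 = 10.26
α = (k/(k−1))·(1 − ΣVar(i)/σ²_total) = (4/3)·(1 − 5.46/10.26) = 0.624

α = 0.624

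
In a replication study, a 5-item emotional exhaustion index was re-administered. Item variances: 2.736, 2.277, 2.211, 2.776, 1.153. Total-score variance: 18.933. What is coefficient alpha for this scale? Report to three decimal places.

Σσ²ᵢ = 2.736 + 2.277 + 2.211 + 2.776 + 1.153 = 11.153
α = (k/(k−1))·(1 − Σσ²ᵢ/Var(T)) = (5/4)·(1 − 11.153/18.933) = 0.514

α = 0.514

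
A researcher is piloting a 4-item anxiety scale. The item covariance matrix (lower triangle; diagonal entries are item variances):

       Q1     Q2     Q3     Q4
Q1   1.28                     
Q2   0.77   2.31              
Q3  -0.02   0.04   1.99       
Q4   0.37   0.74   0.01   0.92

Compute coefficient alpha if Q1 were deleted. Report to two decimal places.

Remaining items: Q2, Q3, Q4 (k = 3).
sum of item variances = 2.31 + 1.99 + 0.92 = 5.22
σ²_total = 5.22 + 2 × 0.79 = 6.80
α (item deleted) = (3/2)·(1 − 5.22/6.80) = 0.35

coefficient alpha = 0.35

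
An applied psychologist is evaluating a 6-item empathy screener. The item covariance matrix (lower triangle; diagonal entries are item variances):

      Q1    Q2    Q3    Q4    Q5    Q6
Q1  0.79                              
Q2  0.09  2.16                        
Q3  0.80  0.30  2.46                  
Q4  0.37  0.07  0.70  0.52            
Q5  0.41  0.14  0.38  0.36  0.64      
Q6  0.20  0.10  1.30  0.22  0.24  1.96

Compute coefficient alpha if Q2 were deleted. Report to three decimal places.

α = 0.762

Remaining items: Q1, Q3, Q4, Q5, Q6 (k = 5).
ΣVar(i) = 0.79 + 2.46 + 0.52 + 0.64 + 1.96 = 6.37
Var(T) = 6.37 + 2 × 4.98 = 16.33
α (item deleted) = (5/4)·(1 − 6.37/16.33) = 0.762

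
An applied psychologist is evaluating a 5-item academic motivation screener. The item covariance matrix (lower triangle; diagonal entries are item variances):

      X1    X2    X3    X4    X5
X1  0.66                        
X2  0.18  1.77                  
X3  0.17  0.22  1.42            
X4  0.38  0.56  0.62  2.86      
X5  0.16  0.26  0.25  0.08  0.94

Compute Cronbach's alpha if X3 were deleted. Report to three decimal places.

Remaining items: X1, X2, X4, X5 (k = 4).
sum of item variances = 0.66 + 1.77 + 2.86 + 0.94 = 6.23
σ²_total = 6.23 + 2 × 1.62 = 9.47
α (item deleted) = (4/3)·(1 − 6.23/9.47) = 0.456

Cronbach's alpha = 0.456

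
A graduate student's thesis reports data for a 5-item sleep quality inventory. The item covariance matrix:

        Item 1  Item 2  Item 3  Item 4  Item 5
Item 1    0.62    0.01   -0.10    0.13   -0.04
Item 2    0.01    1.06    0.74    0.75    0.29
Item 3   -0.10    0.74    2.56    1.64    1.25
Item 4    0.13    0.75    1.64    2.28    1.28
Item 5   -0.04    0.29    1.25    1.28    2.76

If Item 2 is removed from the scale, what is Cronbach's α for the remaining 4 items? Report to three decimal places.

α = 0.671

Remaining items: Item 1, Item 3, Item 4, Item 5 (k = 4).
sum of item variances = 0.62 + 2.56 + 2.28 + 2.76 = 8.22
σ²_T = 8.22 + 2 × 4.16 = 16.54
α (item deleted) = (4/3)·(1 − 8.22/16.54) = 0.671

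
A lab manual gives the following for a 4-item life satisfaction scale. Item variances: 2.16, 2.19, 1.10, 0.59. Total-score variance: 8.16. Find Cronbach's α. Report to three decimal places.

Σσ²ᵢ = 2.16 + 2.19 + 1.10 + 0.59 = 6.04
α = (k/(k−1))·(1 − Σσ²ᵢ/σ²_total) = (4/3)·(1 − 6.04/8.16) = 0.346

α = 0.346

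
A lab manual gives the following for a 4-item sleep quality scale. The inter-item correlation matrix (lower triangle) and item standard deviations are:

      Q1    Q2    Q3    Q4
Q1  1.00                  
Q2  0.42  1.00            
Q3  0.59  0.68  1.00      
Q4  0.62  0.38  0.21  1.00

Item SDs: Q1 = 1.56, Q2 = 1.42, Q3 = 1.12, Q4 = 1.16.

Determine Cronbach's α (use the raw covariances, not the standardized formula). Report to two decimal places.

Σσ²ᵢ = 1.56² + 1.42² + 1.12² + 1.16² = 7.0500
Covariances σ_ij = r_ij · s_i · s_j:
  σ(Q1,Q2) = 0.42 × 1.56 × 1.42 = 0.9304
  σ(Q1,Q3) = 0.59 × 1.56 × 1.12 = 1.0308
  σ(Q1,Q4) = 0.62 × 1.56 × 1.16 = 1.1220
  σ(Q2,Q3) = 0.68 × 1.42 × 1.12 = 1.0815
  σ(Q2,Q4) = 0.38 × 1.42 × 1.16 = 0.6259
  σ(Q3,Q4) = 0.21 × 1.12 × 1.16 = 0.2728
σ²_T = Σσ²ᵢ + 2·Σσ_ij = 7.0500 + 2 × 5.0634 = 17.1768
α = (4/3)·(1 − 7.0500/17.1768) = 0.79

α = 0.79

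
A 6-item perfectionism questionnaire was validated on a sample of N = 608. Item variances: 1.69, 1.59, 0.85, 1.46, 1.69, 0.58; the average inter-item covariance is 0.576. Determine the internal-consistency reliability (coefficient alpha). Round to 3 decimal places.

coefficient alpha = 0.825

sum of item variances = 1.69 + 1.59 + 0.85 + 1.46 + 1.69 + 0.58 = 7.86
Sum of the 15 distinct covariances = 15 × 0.576 = 8.640
total variance = sum of item variances + 2·Σcov = 7.86 + 2 × 8.640 = 25.140
α = (6/5)·(1 − 7.86/25.140) = 0.825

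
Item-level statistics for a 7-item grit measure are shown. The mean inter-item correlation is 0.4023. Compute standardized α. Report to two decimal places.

standardized α = 0.82

Standardized α = k·r̄ / (1 + (k−1)·r̄) = 7 × 0.4023 / (1 + 6 × 0.4023)
  = 2.8161 / 3.4138 = 0.82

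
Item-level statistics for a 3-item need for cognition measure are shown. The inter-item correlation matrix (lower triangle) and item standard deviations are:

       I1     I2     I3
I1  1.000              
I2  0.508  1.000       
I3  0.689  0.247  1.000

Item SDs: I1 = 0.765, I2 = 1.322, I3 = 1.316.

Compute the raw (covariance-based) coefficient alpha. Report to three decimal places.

α = 0.669

Σσ²ᵢ = 0.765² + 1.322² + 1.316² = 4.0648
Covariances σ_ij = r_ij · s_i · s_j:
  σ(I1,I2) = 0.508 × 0.765 × 1.322 = 0.5138
  σ(I1,I3) = 0.689 × 0.765 × 1.316 = 0.6936
  σ(I2,I3) = 0.247 × 1.322 × 1.316 = 0.4297
σ²_T = Σσ²ᵢ + 2·Σσ_ij = 4.0648 + 2 × 1.6371 = 7.3390
α = (3/2)·(1 − 4.0648/7.3390) = 0.669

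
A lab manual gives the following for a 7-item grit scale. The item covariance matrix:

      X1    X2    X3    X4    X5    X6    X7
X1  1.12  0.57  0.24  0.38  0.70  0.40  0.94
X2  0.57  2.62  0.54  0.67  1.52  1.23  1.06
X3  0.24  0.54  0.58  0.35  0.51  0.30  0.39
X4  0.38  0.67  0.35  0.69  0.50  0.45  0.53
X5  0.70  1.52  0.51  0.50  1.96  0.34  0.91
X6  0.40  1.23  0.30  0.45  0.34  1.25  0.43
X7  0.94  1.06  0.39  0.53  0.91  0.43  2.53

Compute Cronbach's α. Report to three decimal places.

Cronbach's α = 0.825

Σσ²ᵢ = 1.12 + 2.62 + 0.58 + 0.69 + 1.96 + 1.25 + 2.53 = 10.75
Σ_{i<j} σ_ij = 12.96
σ²_total = 10.75 + 2 × 12.96 = 36.67
α = (k/(k−1))·(1 − Σσ²ᵢ/σ²_total) = (7/6)·(1 − 10.75/36.67) = 0.825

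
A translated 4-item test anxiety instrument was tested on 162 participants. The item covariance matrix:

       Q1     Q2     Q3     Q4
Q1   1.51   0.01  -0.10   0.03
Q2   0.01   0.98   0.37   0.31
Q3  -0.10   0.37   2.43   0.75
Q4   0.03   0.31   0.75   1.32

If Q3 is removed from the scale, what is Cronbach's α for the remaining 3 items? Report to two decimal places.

Remaining items: Q1, Q2, Q4 (k = 3).
Σσ²ᵢ = 1.51 + 0.98 + 1.32 = 3.81
total variance = 3.81 + 2 × 0.35 = 4.51
α (item deleted) = (3/2)·(1 − 3.81/4.51) = 0.23

α = 0.23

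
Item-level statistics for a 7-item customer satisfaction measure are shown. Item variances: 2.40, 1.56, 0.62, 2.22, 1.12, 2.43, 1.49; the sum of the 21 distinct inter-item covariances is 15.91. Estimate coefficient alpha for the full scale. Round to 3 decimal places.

coefficient alpha = 0.850

Σσ²ᵢ = 2.40 + 1.56 + 0.62 + 2.22 + 1.12 + 2.43 + 1.49 = 11.84
Sum of distinct covariances = 15.91
total variance = Σσ²ᵢ + 2·Σcov = 11.84 + 2 × 15.91 = 43.66
α = (7/6)·(1 − 11.84/43.66) = 0.850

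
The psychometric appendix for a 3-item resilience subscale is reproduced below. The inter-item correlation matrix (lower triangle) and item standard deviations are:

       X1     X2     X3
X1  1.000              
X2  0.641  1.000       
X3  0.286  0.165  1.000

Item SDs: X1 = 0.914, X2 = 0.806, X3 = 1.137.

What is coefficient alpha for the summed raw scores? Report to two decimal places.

coefficient alpha = 0.60

Σσ²ᵢ = 0.914² + 0.806² + 1.137² = 2.7778
Covariances σ_ij = r_ij · s_i · s_j:
  σ(X1,X2) = 0.641 × 0.914 × 0.806 = 0.4722
  σ(X1,X3) = 0.286 × 0.914 × 1.137 = 0.2972
  σ(X2,X3) = 0.165 × 0.806 × 1.137 = 0.1512
σ²_T = Σσ²ᵢ + 2·Σσ_ij = 2.7778 + 2 × 0.9206 = 4.6190
α = (3/2)·(1 − 2.7778/4.6190) = 0.60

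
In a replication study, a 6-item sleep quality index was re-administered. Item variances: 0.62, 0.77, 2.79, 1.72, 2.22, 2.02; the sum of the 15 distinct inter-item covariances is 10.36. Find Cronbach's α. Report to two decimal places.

α = 0.81

Σσᵢ² = 0.62 + 0.77 + 2.79 + 1.72 + 2.22 + 2.02 = 10.14
Sum of distinct covariances = 10.36
σ²_total = Σσᵢ² + 2·Σcov = 10.14 + 2 × 10.36 = 30.86
α = (6/5)·(1 − 10.14/30.86) = 0.81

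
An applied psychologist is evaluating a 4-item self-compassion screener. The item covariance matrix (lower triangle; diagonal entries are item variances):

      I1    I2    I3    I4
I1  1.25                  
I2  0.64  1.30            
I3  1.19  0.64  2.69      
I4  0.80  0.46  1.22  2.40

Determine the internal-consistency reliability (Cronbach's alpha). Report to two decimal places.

Σσ²ᵢ = 1.25 + 1.30 + 2.69 + 2.40 = 7.64
Sum of off-diagonal covariances = 4.95
total variance = 7.64 + 2 × 4.95 = 17.54
α = (k/(k−1))·(1 − Σσ²ᵢ/total variance) = (4/3)·(1 − 7.64/17.54) = 0.75

α = 0.75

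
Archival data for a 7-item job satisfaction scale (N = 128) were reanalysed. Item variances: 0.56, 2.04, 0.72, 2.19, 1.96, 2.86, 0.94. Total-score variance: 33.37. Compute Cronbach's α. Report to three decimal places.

Σσ²ᵢ = 0.56 + 2.04 + 0.72 + 2.19 + 1.96 + 2.86 + 0.94 = 11.27
α = (k/(k−1))·(1 − Σσ²ᵢ/total variance) = (7/6)·(1 − 11.27/33.37) = 0.773

Cronbach's α = 0.773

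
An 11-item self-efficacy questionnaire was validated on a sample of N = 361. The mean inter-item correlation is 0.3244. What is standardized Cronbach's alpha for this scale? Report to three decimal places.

α = 0.841

Standardized α = k·r̄ / (1 + (k−1)·r̄) = 11 × 0.3244 / (1 + 10 × 0.3244)
  = 3.5684 / 4.2440 = 0.841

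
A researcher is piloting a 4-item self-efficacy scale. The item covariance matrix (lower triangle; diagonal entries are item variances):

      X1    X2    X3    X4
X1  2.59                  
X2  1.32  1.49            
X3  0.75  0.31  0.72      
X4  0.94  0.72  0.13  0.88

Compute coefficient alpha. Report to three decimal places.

Σσ²ᵢ = 2.59 + 1.49 + 0.72 + 0.88 = 5.68
Sum of the distinct covariances = 4.17
σ²_T = 5.68 + 2 × 4.17 = 14.02
α = (k/(k−1))·(1 − Σσ²ᵢ/σ²_T) = (4/3)·(1 − 5.68/14.02) = 0.793

coefficient alpha = 0.793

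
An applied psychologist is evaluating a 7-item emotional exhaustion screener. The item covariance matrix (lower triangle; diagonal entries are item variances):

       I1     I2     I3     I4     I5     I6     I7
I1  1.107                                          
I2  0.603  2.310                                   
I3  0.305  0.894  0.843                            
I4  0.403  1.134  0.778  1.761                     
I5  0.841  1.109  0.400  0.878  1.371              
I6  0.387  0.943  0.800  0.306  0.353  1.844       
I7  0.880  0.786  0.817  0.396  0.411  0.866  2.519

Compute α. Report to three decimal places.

α = 0.827

Σσᵢ² = 1.107 + 2.310 + 0.843 + 1.761 + 1.371 + 1.844 + 2.519 = 11.755
Sum of off-diagonal covariances = 14.290
σ²_total = 11.755 + 2 × 14.290 = 40.335
α = (k/(k−1))·(1 − Σσᵢ²/σ²_total) = (7/6)·(1 − 11.755/40.335) = 0.827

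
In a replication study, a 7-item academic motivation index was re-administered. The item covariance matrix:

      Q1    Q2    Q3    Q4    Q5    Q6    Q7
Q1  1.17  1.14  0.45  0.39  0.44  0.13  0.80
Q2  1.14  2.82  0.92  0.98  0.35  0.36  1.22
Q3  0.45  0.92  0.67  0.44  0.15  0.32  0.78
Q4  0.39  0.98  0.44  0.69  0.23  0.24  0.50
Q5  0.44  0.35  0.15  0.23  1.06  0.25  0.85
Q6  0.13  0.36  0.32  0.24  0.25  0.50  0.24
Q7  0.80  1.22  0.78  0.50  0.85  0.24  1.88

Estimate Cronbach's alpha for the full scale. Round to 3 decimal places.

sum of item variances = 1.17 + 2.82 + 0.67 + 0.69 + 1.06 + 0.50 + 1.88 = 8.79
Sum of off-diagonal covariances = 11.18
σ²_total = 8.79 + 2 × 11.18 = 31.15
α = (k/(k−1))·(1 − sum of item variances/σ²_total) = (7/6)·(1 − 8.79/31.15) = 0.837

α = 0.837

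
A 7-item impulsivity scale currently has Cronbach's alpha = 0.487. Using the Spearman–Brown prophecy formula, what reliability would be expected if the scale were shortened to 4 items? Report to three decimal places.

Length factor m = 4/7 = 0.5714
α' = m·α / (1 − (1−m)·α)
   = 4/7 × 0.487 / (1 − (1 − 4/7) × 0.487)
   = 0.2783 / 0.7913 = 0.352

predicted reliability = 0.352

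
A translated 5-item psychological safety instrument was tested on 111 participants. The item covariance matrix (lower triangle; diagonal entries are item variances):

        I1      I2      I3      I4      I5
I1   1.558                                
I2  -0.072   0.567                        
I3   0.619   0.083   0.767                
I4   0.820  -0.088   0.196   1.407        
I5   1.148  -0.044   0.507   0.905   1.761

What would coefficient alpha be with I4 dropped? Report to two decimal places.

Remaining items: I1, I2, I3, I5 (k = 4).
sum of item variances = 1.558 + 0.567 + 0.767 + 1.761 = 4.653
total variance = 4.653 + 2 × 2.241 = 9.135
α (item deleted) = (4/3)·(1 − 4.653/9.135) = 0.65

α = 0.65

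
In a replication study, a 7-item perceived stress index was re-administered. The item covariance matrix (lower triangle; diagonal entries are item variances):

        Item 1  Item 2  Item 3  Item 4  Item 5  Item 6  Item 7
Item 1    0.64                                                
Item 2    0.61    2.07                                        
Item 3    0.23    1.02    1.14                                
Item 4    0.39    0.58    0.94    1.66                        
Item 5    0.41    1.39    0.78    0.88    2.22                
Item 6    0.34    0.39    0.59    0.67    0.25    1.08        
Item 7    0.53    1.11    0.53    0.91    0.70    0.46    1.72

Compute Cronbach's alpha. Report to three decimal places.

ΣVar(i) = 0.64 + 2.07 + 1.14 + 1.66 + 2.22 + 1.08 + 1.72 = 10.53
Σ_{i<j} σ_ij = 13.71
σ²_T = 10.53 + 2 × 13.71 = 37.95
α = (k/(k−1))·(1 − ΣVar(i)/σ²_T) = (7/6)·(1 − 10.53/37.95) = 0.843

Cronbach's alpha = 0.843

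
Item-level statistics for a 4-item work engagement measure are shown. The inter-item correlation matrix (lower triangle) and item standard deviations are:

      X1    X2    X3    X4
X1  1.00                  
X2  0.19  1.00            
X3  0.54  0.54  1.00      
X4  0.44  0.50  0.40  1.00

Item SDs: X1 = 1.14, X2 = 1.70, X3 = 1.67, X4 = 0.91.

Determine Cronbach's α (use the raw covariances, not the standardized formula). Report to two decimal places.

Cronbach's α = 0.73

Σσ²ᵢ = 1.14² + 1.70² + 1.67² + 0.91² = 7.8066
Covariances σ_ij = r_ij · s_i · s_j:
  σ(X1,X2) = 0.19 × 1.14 × 1.70 = 0.3682
  σ(X1,X3) = 0.54 × 1.14 × 1.67 = 1.0281
  σ(X1,X4) = 0.44 × 1.14 × 0.91 = 0.4565
  σ(X2,X3) = 0.54 × 1.70 × 1.67 = 1.5331
  σ(X2,X4) = 0.50 × 1.70 × 0.91 = 0.7735
  σ(X3,X4) = 0.40 × 1.67 × 0.91 = 0.6079
σ²_T = Σσ²ᵢ + 2·Σσ_ij = 7.8066 + 2 × 4.7673 = 17.3412
α = (4/3)·(1 − 7.8066/17.3412) = 0.73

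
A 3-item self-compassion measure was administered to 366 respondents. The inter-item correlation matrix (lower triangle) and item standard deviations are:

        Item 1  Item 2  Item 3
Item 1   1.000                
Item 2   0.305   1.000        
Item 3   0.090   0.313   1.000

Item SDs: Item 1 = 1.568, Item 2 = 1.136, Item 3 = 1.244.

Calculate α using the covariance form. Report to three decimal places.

α = 0.457

Σσ²ᵢ = 1.568² + 1.136² + 1.244² = 5.2967
Covariances σ_ij = r_ij · s_i · s_j:
  σ(Item 1,Item 2) = 0.305 × 1.568 × 1.136 = 0.5433
  σ(Item 1,Item 3) = 0.090 × 1.568 × 1.244 = 0.1756
  σ(Item 2,Item 3) = 0.313 × 1.136 × 1.244 = 0.4423
σ²_T = Σσ²ᵢ + 2·Σσ_ij = 5.2967 + 2 × 1.1612 = 7.6191
α = (3/2)·(1 − 5.2967/7.6191) = 0.457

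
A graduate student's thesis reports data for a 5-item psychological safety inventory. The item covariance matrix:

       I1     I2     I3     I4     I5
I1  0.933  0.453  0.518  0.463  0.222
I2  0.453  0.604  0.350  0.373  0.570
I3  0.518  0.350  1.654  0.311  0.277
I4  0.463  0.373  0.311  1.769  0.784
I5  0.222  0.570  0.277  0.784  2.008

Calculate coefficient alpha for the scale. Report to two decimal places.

α = 0.69

sum of item variances = 0.933 + 0.604 + 1.654 + 1.769 + 2.008 = 6.968
Sum of the distinct covariances = 4.321
Var(T) = 6.968 + 2 × 4.321 = 15.610
α = (k/(k−1))·(1 − sum of item variances/Var(T)) = (5/4)·(1 − 6.968/15.610) = 0.69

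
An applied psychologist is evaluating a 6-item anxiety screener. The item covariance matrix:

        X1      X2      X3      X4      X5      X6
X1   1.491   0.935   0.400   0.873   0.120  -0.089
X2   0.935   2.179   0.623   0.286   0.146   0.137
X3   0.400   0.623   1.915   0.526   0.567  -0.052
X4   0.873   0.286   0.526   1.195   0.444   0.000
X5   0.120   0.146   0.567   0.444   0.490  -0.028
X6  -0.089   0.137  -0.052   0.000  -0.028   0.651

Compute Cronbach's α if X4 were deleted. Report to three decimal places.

α = 0.563

Remaining items: X1, X2, X3, X5, X6 (k = 5).
ΣVar(i) = 1.491 + 2.179 + 1.915 + 0.490 + 0.651 = 6.726
σ²_T = 6.726 + 2 × 2.759 = 12.244
α (item deleted) = (5/4)·(1 − 6.726/12.244) = 0.563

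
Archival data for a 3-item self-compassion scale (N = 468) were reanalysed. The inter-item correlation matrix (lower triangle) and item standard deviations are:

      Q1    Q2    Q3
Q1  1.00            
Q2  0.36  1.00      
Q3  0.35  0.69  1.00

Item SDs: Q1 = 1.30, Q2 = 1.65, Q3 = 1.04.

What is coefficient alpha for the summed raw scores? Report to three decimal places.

Σσ²ᵢ = 1.30² + 1.65² + 1.04² = 5.4941
Covariances σ_ij = r_ij · s_i · s_j:
  σ(Q1,Q2) = 0.36 × 1.30 × 1.65 = 0.7722
  σ(Q1,Q3) = 0.35 × 1.30 × 1.04 = 0.4732
  σ(Q2,Q3) = 0.69 × 1.65 × 1.04 = 1.1840
σ²_T = Σσ²ᵢ + 2·Σσ_ij = 5.4941 + 2 × 2.4294 = 10.3529
α = (3/2)·(1 − 5.4941/10.3529) = 0.704

α = 0.704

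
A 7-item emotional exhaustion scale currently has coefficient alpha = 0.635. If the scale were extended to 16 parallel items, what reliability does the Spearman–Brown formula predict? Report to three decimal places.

predicted reliability = 0.799

Length factor m = 16/7 = 2.2857
α' = m·α / (1 + (m−1)·α)
   = 16/7 × 0.635 / (1 + (16/7 − 1) × 0.635)
   = 1.4514 / 1.8164 = 0.799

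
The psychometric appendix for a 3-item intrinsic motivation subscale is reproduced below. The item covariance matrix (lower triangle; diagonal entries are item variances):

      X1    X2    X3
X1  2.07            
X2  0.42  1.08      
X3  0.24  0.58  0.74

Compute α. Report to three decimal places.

sum of item variances = 2.07 + 1.08 + 0.74 = 3.89
Sum of off-diagonal covariances = 1.24
Var(T) = 3.89 + 2 × 1.24 = 6.37
α = (k/(k−1))·(1 − sum of item variances/Var(T)) = (3/2)·(1 − 3.89/6.37) = 0.584

α = 0.584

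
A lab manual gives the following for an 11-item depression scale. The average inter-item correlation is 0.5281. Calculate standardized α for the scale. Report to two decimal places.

standardized α = 0.92

Standardized α = k·r̄ / (1 + (k−1)·r̄) = 11 × 0.5281 / (1 + 10 × 0.5281)
  = 5.8091 / 6.2810 = 0.92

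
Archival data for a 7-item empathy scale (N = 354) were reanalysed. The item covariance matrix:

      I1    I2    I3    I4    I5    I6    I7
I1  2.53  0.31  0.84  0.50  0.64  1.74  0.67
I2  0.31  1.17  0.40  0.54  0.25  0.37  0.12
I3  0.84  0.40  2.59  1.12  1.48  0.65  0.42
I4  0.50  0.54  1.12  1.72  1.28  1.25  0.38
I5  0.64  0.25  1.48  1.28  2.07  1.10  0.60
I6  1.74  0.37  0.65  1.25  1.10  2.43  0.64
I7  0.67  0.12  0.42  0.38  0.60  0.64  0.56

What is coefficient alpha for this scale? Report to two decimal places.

coefficient alpha = 0.82

ΣVar(i) = 2.53 + 1.17 + 2.59 + 1.72 + 2.07 + 2.43 + 0.56 = 13.07
Σ_{i<j} σ_ij = 15.30
total variance = 13.07 + 2 × 15.30 = 43.67
α = (k/(k−1))·(1 − ΣVar(i)/total variance) = (7/6)·(1 − 13.07/43.67) = 0.82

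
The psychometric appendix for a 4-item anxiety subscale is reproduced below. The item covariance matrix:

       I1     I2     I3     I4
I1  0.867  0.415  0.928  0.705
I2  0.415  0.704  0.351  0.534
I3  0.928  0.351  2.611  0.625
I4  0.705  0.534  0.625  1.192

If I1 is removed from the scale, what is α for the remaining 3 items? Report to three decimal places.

α = 0.602

Remaining items: I2, I3, I4 (k = 3).
sum of item variances = 0.704 + 2.611 + 1.192 = 4.507
total variance = 4.507 + 2 × 1.510 = 7.527
α (item deleted) = (3/2)·(1 − 4.507/7.527) = 0.602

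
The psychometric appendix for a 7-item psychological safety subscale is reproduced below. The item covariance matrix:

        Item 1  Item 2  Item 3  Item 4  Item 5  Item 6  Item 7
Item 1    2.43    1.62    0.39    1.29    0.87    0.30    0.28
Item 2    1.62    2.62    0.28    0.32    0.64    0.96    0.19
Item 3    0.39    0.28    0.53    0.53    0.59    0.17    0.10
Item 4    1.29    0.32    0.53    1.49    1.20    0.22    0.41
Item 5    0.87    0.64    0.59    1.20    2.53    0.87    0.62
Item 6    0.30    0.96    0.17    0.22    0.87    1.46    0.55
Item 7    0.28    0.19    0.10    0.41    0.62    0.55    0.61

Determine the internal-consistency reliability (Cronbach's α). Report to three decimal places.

Cronbach's α = 0.793

sum of item variances = 2.43 + 2.62 + 0.53 + 1.49 + 2.53 + 1.46 + 0.61 = 11.67
Σ_{i<j} σ_ij = 12.40
σ²_T = 11.67 + 2 × 12.40 = 36.47
α = (k/(k−1))·(1 − sum of item variances/σ²_T) = (7/6)·(1 − 11.67/36.47) = 0.793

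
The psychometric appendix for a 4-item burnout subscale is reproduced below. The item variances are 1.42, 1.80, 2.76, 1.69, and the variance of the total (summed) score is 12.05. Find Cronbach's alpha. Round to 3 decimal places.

Σσᵢ² = 1.42 + 1.80 + 2.76 + 1.69 = 7.67
α = (k/(k−1))·(1 − Σσᵢ²/σ²_T) = (4/3)·(1 − 7.67/12.05) = 0.485

α = 0.485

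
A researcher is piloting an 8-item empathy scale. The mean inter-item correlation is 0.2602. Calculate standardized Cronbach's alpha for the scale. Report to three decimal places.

Standardized α = k·r̄ / (1 + (k−1)·r̄) = 8 × 0.2602 / (1 + 7 × 0.2602)
  = 2.0816 / 2.8214 = 0.738

α = 0.738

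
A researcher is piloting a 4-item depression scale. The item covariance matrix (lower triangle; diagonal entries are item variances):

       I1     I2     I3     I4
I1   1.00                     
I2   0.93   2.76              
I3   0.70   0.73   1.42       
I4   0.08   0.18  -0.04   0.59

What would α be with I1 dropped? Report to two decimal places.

Remaining items: I2, I3, I4 (k = 3).
Σσ²ᵢ = 2.76 + 1.42 + 0.59 = 4.77
total variance = 4.77 + 2 × 0.87 = 6.51
α (item deleted) = (3/2)·(1 − 4.77/6.51) = 0.40

α = 0.40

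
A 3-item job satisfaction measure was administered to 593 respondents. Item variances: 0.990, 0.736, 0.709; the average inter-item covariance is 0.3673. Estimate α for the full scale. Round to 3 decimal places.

Σσ²ᵢ = 0.990 + 0.736 + 0.709 = 2.435
Sum of the 3 distinct covariances = 3 × 0.3673 = 1.1019
σ²_T = Σσ²ᵢ + 2·Σcov = 2.435 + 2 × 1.1019 = 4.6388
α = (3/2)·(1 − 2.435/4.6388) = 0.713

α = 0.713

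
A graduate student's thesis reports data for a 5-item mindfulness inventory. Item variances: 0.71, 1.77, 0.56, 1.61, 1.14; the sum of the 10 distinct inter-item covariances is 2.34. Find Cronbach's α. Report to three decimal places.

ΣVar(i) = 0.71 + 1.77 + 0.56 + 1.61 + 1.14 = 5.79
Sum of distinct covariances = 2.34
σ²_total = ΣVar(i) + 2·Σcov = 5.79 + 2 × 2.34 = 10.47
α = (5/4)·(1 − 5.79/10.47) = 0.559

Cronbach's α = 0.559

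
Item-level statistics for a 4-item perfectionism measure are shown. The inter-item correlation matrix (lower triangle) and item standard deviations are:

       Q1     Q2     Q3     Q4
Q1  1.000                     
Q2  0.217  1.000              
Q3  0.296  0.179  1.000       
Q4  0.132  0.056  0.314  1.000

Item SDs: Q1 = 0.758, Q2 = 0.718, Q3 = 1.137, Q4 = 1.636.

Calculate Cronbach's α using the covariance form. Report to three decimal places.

Σσ²ᵢ = 0.758² + 0.718² + 1.137² + 1.636² = 5.0594
Covariances σ_ij = r_ij · s_i · s_j:
  σ(Q1,Q2) = 0.217 × 0.758 × 0.718 = 0.1181
  σ(Q1,Q3) = 0.296 × 0.758 × 1.137 = 0.2551
  σ(Q1,Q4) = 0.132 × 0.758 × 1.636 = 0.1637
  σ(Q2,Q3) = 0.179 × 0.718 × 1.137 = 0.1461
  σ(Q2,Q4) = 0.056 × 0.718 × 1.636 = 0.0658
  σ(Q3,Q4) = 0.314 × 1.137 × 1.636 = 0.5841
σ²_T = Σσ²ᵢ + 2·Σσ_ij = 5.0594 + 2 × 1.3329 = 7.7252
α = (4/3)·(1 − 5.0594/7.7252) = 0.460

Cronbach's α = 0.460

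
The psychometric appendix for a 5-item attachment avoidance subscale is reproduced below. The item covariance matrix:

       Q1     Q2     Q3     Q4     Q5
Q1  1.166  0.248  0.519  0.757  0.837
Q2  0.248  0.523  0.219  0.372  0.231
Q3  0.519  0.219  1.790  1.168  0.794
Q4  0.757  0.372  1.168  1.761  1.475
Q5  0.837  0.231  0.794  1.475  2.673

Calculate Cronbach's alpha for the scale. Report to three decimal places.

ΣVar(i) = 1.166 + 0.523 + 1.790 + 1.761 + 2.673 = 7.913
Sum of the distinct covariances = 6.620
total variance = 7.913 + 2 × 6.620 = 21.153
α = (k/(k−1))·(1 − ΣVar(i)/total variance) = (5/4)·(1 − 7.913/21.153) = 0.782

Cronbach's alpha = 0.782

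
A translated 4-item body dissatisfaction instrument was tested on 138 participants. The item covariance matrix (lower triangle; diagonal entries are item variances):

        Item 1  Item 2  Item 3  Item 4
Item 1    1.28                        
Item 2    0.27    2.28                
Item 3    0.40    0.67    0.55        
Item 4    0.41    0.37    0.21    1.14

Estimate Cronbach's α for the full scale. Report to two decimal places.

Σσᵢ² = 1.28 + 2.28 + 0.55 + 1.14 = 5.25
Σ_{i<j} σ_ij = 2.33
σ²_total = 5.25 + 2 × 2.33 = 9.91
α = (k/(k−1))·(1 − Σσᵢ²/σ²_total) = (4/3)·(1 − 5.25/9.91) = 0.63

α = 0.63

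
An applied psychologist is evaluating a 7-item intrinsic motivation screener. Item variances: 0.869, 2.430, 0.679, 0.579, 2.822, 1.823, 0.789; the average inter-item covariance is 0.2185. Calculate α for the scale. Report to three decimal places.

α = 0.559

Σσ²ᵢ = 0.869 + 2.430 + 0.679 + 0.579 + 2.822 + 1.823 + 0.789 = 9.991
Sum of the 21 distinct covariances = 21 × 0.2185 = 4.5885
total variance = Σσ²ᵢ + 2·Σcov = 9.991 + 2 × 4.5885 = 19.1680
α = (7/6)·(1 − 9.991/19.1680) = 0.559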